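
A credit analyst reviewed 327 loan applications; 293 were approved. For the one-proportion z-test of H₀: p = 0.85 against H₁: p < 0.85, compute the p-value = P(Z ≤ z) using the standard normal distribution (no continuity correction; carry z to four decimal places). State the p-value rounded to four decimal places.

p-value = 0.9901

Sample proportion p̂ = 293/327 = 0.89602.
Under H₀, SE = √(p₀(1−p₀)/n) = √(0.85·0.15/327) = √0.000389908 = 0.019746.
Test statistic (full precision, shown to 4 dp): z = (293/327 − 0.85)/SE₀ ≈ 2.3308.
p-value = P(Z ≤ z) with z = 2.3308 → 0.9901.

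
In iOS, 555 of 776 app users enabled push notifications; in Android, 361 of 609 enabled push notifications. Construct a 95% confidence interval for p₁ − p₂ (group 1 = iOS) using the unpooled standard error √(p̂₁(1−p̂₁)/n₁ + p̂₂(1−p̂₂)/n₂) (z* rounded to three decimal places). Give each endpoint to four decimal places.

(0.0721, 0.1727)

p̂₁ = 555/776 = 0.71521, p̂₂ = 361/609 = 0.59278; p̂₁ − p̂₂ = 0.12243.
SE = √(0.000262482 + 0.000396376) = √0.000658858 = 0.025668.
For 95% confidence, z* = 1.960. Margin = 1.960·0.025668 = 0.05031.
CI: 0.12243 ± 0.05031 = (0.0721, 0.1727).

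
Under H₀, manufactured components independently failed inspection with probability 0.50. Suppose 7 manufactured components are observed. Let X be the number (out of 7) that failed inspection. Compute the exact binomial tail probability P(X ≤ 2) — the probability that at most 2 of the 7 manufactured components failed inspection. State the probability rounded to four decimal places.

P = 0.2266

X is binomial with n = 7 and p = 0.50.
P(X ≤ 2) = C(7,0)·0.50^0·0.50^7 + C(7,1)·0.50^1·0.50^6 + C(7,2)·0.50^2·0.50^5.
= 0.007812 + 0.054688 + 0.164062 = 0.2266.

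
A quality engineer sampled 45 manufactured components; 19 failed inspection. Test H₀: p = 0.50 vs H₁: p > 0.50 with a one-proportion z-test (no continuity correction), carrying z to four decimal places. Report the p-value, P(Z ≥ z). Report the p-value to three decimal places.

The sample proportion is 19/45 = 0.42222.
Under H₀, SE = √(p₀(1−p₀)/n) = √(0.50·0.50/45) = √0.005555556 = 0.074536.
z = (p̂ − p₀)/SE = (19/45 − 0.50)/0.074536 ≈ -1.0435.
From the standard normal, P(Z ≥ z) = 0.852.

p-value = 0.852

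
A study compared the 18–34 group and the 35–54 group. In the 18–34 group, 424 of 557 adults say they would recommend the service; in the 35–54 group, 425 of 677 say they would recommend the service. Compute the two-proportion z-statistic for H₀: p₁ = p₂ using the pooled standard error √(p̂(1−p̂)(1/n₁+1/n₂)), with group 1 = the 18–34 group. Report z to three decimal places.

Sample proportions: p̂₁ = 424/557 = 0.76122 and p̂₂ = 425/677 = 0.62777.
Pooling: p̂ = 849/1234 = 0.68801.
Pooled SE = √[0.2146536·0.00327244] ≈ 0.026504.
z = 0.13345/0.026504 = 5.035.

z = 5.035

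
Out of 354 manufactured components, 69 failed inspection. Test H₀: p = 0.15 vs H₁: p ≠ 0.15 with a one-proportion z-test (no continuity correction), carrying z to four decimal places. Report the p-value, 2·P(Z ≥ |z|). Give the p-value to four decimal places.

p-value = 0.0179

With x = 69 successes in n = 354, p̂ = 0.19492.
Null standard error: √(0.15·0.85/354) = √0.000360169 = 0.018978.
Test statistic (full precision, shown to 4 dp): z = (69/354 − 0.15)/SE₀ ≈ 2.3667.
From the standard normal, 2·P(Z ≥ |z|) = 0.0179.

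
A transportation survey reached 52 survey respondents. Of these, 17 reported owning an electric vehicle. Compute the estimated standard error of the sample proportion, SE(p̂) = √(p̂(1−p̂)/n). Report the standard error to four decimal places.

SE = 0.0651

The sample proportion is 17/52 = 0.32692.
p̂(1−p̂) = 0.220043.
SE = √(0.220043/52) = √0.004231596 = 0.0651.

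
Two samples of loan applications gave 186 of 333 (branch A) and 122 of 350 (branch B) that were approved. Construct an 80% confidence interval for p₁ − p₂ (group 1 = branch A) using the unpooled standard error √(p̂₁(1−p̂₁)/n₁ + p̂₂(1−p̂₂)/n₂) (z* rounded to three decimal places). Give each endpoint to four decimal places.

(0.1622, 0.2578)

p̂₁ = 186/333 = 0.55856, p̂₂ = 122/350 = 0.34857; p̂₁ − p̂₂ = 0.20999.
SE = √(0.000740453 + 0.000648770) = √0.001389223 = 0.037272.
For 80% confidence, z* = 1.282. Margin of error = 0.04778.
CI: 0.20999 ± 0.04778 = (0.1622, 0.2578).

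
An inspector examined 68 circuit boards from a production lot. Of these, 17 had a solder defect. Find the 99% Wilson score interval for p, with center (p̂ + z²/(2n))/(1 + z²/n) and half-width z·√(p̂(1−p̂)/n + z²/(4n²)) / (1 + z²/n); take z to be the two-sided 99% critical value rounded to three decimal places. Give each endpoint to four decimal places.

Here p̂ = 17/68 = 0.25000 and z = 2.576 (z² = 6.635776).
1 + z²/n = 1.097585.
Center = (0.25000 + 0.048792)/1.097585 = 0.27223.
Radicand: p̂(1−p̂)/n + z²/(4n²) = 0.002757353 + 0.000358768 = 0.003116121.
Half-width = z·√(radicand)/denom = 2.576·0.055822/1.097585 = 0.13101.
So the interval runs from 0.1412 to 0.4032.

(0.1412, 0.4032)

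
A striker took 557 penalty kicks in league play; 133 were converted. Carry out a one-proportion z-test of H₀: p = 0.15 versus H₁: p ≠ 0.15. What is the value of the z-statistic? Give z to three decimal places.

Sample proportion p̂ = 133/557 = 0.23878.
SE₀ = √(0.15·0.85/557) = 0.015130.
z = (p̂ − p₀)/SE = (0.23878 − 0.15)/0.015130 = 5.868.

z = 5.868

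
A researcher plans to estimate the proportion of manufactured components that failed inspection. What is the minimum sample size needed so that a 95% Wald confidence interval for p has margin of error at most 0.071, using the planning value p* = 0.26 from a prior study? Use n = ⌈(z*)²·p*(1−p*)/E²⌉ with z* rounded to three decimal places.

n = 147

z* = 1.960 at the 95% level.
p*(1−p*) = 0.26·0.74 = 0.1924.
(z*)²·p*(1−p*)/E² = 3.841600·0.1924/0.005041 = 146.622.
⌈146.622⌉ = 147.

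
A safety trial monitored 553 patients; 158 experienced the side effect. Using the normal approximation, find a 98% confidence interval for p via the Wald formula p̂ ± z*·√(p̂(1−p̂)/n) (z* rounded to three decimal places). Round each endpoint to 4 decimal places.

p̂ = 158/553 = 0.28571.
SE = √(p̂(1−p̂)/n) = √(0.204082/553) = 0.019211.
The 98% critical value is z* = 2.326.
Margin = 2.326·0.019211 = 0.04468.
CI: 0.28571 ± 0.04468 = (0.2410, 0.3304).

(0.2410, 0.3304)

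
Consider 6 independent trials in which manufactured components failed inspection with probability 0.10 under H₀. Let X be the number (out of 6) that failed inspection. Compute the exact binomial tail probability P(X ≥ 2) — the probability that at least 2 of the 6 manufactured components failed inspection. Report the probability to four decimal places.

X ~ Binomial(n=6, p=0.10).
P(X ≥ 2) = Σ_{j=2}^{6} C(6,j)·0.10^j·0.90^{6−j}.
= 0.098415 + 0.014580 + 0.001215 + 0.000054 + 0.000001 = 0.1143.

P = 0.1143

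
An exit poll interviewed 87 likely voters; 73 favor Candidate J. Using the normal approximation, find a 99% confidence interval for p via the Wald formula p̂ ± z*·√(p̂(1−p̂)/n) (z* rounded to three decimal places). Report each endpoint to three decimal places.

(0.738, 0.941)

The sample proportion is 73/87 = 0.83908.
Standard error of p̂: √(0.135024/87) = √0.001552005 = 0.039395.
For 99% confidence, z* = 2.576.
Margin of error: 2.576 × 0.039395 = 0.10148.
So the interval runs from 0.738 to 0.941.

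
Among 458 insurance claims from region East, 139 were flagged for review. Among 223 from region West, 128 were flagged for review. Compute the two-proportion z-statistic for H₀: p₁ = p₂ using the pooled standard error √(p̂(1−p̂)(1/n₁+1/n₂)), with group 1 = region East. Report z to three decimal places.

z = -6.785

p̂₁ = 139/458 = 0.30349, p̂₂ = 128/223 = 0.57399.
Pooling: p̂ = 267/681 = 0.39207.
SE = √[p̂(1−p̂)(1/n₁+1/n₂)] = √[0.39207·0.60793·(1/458+1/223)] ≈ 0.039865.
z = (p̂₁ − p̂₂)/SE = (0.30349 − 0.57399)/0.039865 = -0.27050/0.039865 = -6.785.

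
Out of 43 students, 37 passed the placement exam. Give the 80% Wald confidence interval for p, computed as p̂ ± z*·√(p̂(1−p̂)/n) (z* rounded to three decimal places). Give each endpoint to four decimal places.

Sample proportion p̂ = 37/43 = 0.86047.
SE(p̂) = √(0.86047·0.13953/43) = 0.052841.
For 80% confidence, z* = 1.282.
Margin = 1.282·0.052841 = 0.06774.
Interval: 0.86047 ± 0.06774 → (0.7927, 0.9282).

(0.7927, 0.9282)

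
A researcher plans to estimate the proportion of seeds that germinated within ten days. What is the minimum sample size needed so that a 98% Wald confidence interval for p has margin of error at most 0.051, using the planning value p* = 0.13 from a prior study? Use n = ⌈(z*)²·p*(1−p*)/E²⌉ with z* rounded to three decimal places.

The 98% critical value is z* = 2.326.
p*(1−p*) = 0.1131.
Required n before rounding: 5.410276 × 0.1131 / 0.051² = 235.257.
Rounding up, n = 236.

n = 236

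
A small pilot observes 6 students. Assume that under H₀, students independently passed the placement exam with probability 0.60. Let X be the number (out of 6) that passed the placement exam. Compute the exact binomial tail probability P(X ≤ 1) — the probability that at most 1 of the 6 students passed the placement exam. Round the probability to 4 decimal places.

P = 0.0410

X ~ Binomial(n=6, p=0.60).
P(X ≤ 1) = C(6,0)·0.60^0·0.40^6 + C(6,1)·0.60^1·0.40^5.
= 0.004096 + 0.036864 = 0.0410.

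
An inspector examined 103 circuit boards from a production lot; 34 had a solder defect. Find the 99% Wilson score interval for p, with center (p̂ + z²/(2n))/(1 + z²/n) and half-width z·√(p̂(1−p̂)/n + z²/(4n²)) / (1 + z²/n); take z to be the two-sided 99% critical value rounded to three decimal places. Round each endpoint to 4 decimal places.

Here p̂ = 34/103 = 0.33010 and z = 2.576 (z² = 6.635776).
Denominator 1 + z²/n = 1 + 6.635776/103 = 1.064425.
Adjusted center: (0.33010 + z²/(2n))/1.064425 = 0.34038.
Radicand: p̂(1−p̂)/n + z²/(4n²) = 0.002146922 + 0.000156371 = 0.002303293.
Half-width = 2.576·√0.002303293/1.064425 = 0.11615.
CI: 0.34038 ± 0.11615 = (0.2242, 0.4565).

(0.2242, 0.4565)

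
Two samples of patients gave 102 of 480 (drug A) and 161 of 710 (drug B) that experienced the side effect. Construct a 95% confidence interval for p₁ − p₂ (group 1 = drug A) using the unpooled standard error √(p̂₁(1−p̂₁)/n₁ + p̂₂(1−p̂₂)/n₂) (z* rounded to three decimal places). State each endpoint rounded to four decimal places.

(-0.0621, 0.0336)

p̂₁ = 102/480 = 0.21250, p̂₂ = 161/710 = 0.22676; p̂₁ − p̂₂ = -0.01426.
SE = √(0.000348633 + 0.000246958) = √0.000595591 = 0.024405.
The 95% critical value is z* = 1.960. Margin = 1.960·0.024405 = 0.04783.
CI: -0.01426 ± 0.04783 = (-0.0621, 0.0336).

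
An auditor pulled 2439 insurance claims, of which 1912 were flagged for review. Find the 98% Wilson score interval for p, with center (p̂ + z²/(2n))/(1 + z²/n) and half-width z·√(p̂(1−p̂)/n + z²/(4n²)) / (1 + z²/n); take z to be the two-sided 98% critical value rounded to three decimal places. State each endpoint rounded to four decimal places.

(0.7639, 0.8027)

p̂ = 1912/2439 = 0.78393; z = 2.326, so z² = 5.410276.
1 + z²/n = 1.002218.
Adjusted center: (0.78393 + z²/(2n))/1.002218 = 0.78330.
Radicand: p̂(1−p̂)/n + z²/(4n²) = 0.000069449 + 0.000000227 = 0.000069676.
Half-width = 2.326·√0.000069676/1.002218 = 0.01937.
CI: 0.78330 ± 0.01937 = (0.7639, 0.8027).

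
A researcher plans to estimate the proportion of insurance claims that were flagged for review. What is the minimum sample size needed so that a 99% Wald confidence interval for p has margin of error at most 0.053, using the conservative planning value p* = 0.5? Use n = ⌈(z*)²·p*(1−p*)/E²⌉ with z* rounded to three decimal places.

n = 591

For 99% confidence, z* = 2.576.
p*(1−p*) = 0.2500.
(z*)²·p*(1−p*)/E² = 6.635776·0.2500/0.002809 = 590.582.
Rounding up, n = 591.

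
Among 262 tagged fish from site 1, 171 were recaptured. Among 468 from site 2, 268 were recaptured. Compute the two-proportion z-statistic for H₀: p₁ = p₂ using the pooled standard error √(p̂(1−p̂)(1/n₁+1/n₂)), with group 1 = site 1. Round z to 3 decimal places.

p̂₁ = 171/262 = 0.65267, p̂₂ = 268/468 = 0.57265.
Pooled p̂ = (171+268)/(262+468) = 439/730 = 0.60137.
SE = √[p̂(1−p̂)(1/n₁+1/n₂)] = √[0.60137·0.39863·(1/262+1/468)] ≈ 0.037778.
z = 0.08002/0.037778 = 2.118.

z = 2.118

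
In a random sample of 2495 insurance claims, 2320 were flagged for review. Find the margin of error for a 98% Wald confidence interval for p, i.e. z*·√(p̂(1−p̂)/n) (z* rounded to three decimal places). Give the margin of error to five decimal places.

The sample proportion is 2320/2495 = 0.92986.
Standard error of p̂: √(0.065221/2495) = √0.000026141 = 0.005113.
The 98% critical value is z* = 2.326.
Margin of error = z*·SE = 2.326 × 0.005113 = 0.01189.

ME = 0.01189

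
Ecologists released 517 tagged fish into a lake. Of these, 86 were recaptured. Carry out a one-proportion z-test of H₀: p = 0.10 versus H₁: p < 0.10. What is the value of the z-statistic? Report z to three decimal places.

p̂ = 86/517 = 0.16634.
Under H₀, SE = √(p₀(1−p₀)/n) = √(0.10·0.90/517) = √0.000174081 = 0.013194.
z = (0.16634 − 0.10)/0.013194 = 0.06634/0.013194 = 5.028.

z = 5.028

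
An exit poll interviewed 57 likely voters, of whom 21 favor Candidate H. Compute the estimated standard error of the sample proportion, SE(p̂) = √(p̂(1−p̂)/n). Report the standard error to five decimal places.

SE = 0.06389

The sample proportion is 21/57 = 0.36842.
p̂(1−p̂) = 0.232687.
SE = √(0.232687/57) = √0.004082228 = 0.06389.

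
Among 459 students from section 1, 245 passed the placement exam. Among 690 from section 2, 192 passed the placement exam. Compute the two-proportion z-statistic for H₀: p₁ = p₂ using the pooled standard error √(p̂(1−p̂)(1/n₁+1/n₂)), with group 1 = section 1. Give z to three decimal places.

z = 8.738

p̂₁ = 245/459 = 0.53377, p̂₂ = 192/690 = 0.27826.
Pooled p̂ = (245+192)/(459+690) = 437/1149 = 0.38033.
Pooled SE = √[0.2356793·0.00362792] ≈ 0.029241.
z = 0.25551/0.029241 = 8.738.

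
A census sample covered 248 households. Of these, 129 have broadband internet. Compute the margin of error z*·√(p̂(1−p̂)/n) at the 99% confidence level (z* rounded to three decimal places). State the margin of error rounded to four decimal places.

ME = 0.0817

Sample proportion p̂ = 129/248 = 0.52016.
SE(p̂) = √(0.52016·0.47984/248) = 0.031724.
The 99% critical value is z* = 2.576.
ME = 2.576·0.031724 = 0.0817.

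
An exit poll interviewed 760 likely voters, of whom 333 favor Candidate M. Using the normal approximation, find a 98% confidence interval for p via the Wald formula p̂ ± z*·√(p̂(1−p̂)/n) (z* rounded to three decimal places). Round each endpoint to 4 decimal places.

(0.3963, 0.4800)

With x = 333 successes in n = 760, p̂ = 0.43816.
SE = √(p̂(1−p̂)/n) = √(0.246176/760) = 0.017998.
For 98% confidence, z* = 2.326.
Margin = 2.326·0.017998 = 0.04186.
So the interval runs from 0.3963 to 0.4800.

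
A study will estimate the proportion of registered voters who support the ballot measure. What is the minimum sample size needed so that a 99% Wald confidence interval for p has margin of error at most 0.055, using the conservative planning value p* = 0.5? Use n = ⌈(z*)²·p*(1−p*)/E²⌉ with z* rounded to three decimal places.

z* = 2.576 at the 99% level.
p*(1−p*) = 0.50·0.50 = 0.2500.
Required n before rounding: 6.635776 × 0.2500 / 0.055² = 548.411.
⌈548.411⌉ = 549.

n = 549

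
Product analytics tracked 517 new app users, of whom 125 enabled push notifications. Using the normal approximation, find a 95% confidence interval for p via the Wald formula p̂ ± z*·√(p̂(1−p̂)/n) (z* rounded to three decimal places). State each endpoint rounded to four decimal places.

The sample proportion is 125/517 = 0.24178.
SE(p̂) = √(0.24178·0.75822/517) = 0.018831.
The 95% critical value is z* = 1.960.
Margin of error: 1.960 × 0.018831 = 0.03691.
CI: 0.24178 ± 0.03691 = (0.2049, 0.2787).

(0.2049, 0.2787)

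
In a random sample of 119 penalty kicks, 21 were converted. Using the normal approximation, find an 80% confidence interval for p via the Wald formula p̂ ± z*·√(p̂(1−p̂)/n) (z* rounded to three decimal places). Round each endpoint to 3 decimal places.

The sample proportion is 21/119 = 0.17647.
SE = √(p̂(1−p̂)/n) = √(0.145329/119) = 0.034946.
The 80% critical value is z* = 1.282.
Margin of error: 1.282 × 0.034946 = 0.04480.
Interval: 0.17647 ± 0.04480 → (0.132, 0.221).

(0.132, 0.221)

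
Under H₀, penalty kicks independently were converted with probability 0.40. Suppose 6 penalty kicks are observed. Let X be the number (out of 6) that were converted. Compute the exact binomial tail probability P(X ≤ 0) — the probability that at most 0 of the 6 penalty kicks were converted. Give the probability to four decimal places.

X ~ Binomial(n=6, p=0.40).
P(X ≤ 0) = C(6,0)·0.40^0·0.60^6.
= 0.046656 = 0.0467.

P = 0.0467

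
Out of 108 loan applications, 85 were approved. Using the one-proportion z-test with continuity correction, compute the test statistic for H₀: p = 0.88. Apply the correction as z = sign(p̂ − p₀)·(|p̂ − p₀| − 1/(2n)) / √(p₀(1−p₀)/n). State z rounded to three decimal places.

z = -2.825

With x = 85 successes in n = 108, p̂ = 0.78704. p̂ − p₀ = -0.092963.
1/(2n) = 0.004630.
Corrected numerator: |-0.092963| − 0.004630 = 0.088333.
Under H₀, SE = √(p₀(1−p₀)/n) = √(0.88·0.12/108) = √0.000977778 = 0.031269.
z = (−)0.088333/0.031269 = -2.825.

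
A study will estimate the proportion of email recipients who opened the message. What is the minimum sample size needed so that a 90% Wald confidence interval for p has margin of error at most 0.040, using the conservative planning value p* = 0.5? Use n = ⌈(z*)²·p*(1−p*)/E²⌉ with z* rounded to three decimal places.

n = 423

z* = 1.645 at the 90% level.
p*(1−p*) = 0.50·0.50 = 0.2500.
Required n before rounding: 2.706025 × 0.2500 / 0.040² = 422.816.
⌈422.816⌉ = 423.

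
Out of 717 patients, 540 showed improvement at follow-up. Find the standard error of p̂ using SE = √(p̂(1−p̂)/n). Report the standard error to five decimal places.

SE = 0.01610

The sample proportion is 540/717 = 0.75314.
p̂(1−p̂) = 0.185920.
SE = √(0.185920/717) = 0.01610.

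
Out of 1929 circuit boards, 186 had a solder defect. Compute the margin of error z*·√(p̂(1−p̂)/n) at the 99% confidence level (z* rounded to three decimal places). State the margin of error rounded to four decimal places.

ME = 0.0173

p̂ = 186/1929 = 0.09642.
SE(p̂) = √(0.09642·0.90358/1929) = 0.006721.
z* = 2.576 at the 99% level.
So ME = 0.0173.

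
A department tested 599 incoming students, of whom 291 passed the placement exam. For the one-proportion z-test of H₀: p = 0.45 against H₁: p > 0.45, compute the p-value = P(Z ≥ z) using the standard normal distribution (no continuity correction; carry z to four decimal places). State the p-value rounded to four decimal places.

The sample proportion is 291/599 = 0.48581.
Under H₀, SE = √(p₀(1−p₀)/n) = √(0.45·0.55/599) = √0.000413189 = 0.020327.
z = (p̂ − p₀)/SE = (291/599 − 0.45)/0.020327 ≈ 1.7617.
p-value = P(Z ≥ z) with z = 1.7617 → 0.0391.

p-value = 0.0391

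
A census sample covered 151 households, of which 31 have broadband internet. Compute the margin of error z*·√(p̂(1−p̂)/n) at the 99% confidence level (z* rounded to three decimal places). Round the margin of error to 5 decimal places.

With x = 31 successes in n = 151, p̂ = 0.20530.
SE(p̂) = √(0.20530·0.79470/151) = 0.032870.
z* = 2.576 at the 99% level.
Margin of error = z*·SE = 2.576 × 0.032870 = 0.08467.

ME = 0.08467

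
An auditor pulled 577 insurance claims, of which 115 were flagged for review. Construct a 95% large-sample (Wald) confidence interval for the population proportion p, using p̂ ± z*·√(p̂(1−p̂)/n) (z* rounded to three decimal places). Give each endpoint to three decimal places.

p̂ = 115/577 = 0.19931.
SE(p̂) = √(0.19931·0.80069/577) = 0.016631.
z* = 1.960 at the 95% level.
Margin of error: 1.960 × 0.016631 = 0.03260.
So the interval runs from 0.167 to 0.232.

(0.167, 0.232)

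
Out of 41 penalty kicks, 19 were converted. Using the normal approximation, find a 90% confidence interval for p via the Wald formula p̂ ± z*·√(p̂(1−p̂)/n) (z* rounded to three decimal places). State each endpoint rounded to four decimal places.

(0.3353, 0.5915)

p̂ = 19/41 = 0.46341.
SE(p̂) = √(0.46341·0.53659/41) = 0.077878.
For 90% confidence, z* = 1.645.
Margin of error: 1.645 × 0.077878 = 0.12811.
Interval: 0.46341 ± 0.12811 → (0.3353, 0.5915).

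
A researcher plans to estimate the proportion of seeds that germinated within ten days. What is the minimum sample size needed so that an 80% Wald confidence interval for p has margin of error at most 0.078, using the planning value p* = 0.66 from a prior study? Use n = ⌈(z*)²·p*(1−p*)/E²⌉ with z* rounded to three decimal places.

For 80% confidence, z* = 1.282.
p*(1−p*) = 0.2244.
(z*)²·p*(1−p*)/E² = 1.643524·0.2244/0.006084 = 60.619.
⌈60.619⌉ = 61.

n = 61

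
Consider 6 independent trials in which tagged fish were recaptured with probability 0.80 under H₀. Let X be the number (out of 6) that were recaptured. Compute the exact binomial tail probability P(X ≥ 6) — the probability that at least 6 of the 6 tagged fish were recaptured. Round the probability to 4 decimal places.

P = 0.2621

X is binomial with n = 6 and p = 0.80.
P(X ≥ 6) = C(6,6)·0.80^6·0.20^0.
= 0.262144 = 0.2621.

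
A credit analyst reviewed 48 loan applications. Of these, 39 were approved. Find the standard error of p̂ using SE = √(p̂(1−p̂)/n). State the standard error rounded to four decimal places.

The sample proportion is 39/48 = 0.81250.
p̂(1−p̂) = 0.81250·0.18750 = 0.152344.
SE = √(0.152344/48) = √0.003173833 = 0.0563.

SE = 0.0563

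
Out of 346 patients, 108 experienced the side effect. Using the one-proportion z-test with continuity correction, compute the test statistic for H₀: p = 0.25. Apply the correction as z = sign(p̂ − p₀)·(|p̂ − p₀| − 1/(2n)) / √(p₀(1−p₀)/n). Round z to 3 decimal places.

z = 2.607

p̂ = 108/346 = 0.31214. p̂ − p₀ = 0.062139.
1/(2n) = 0.001445.
Corrected numerator: |0.062139| − 0.001445 = 0.060694.
Under H₀, SE = √(p₀(1−p₀)/n) = √(0.25·0.75/346) = √0.000541908 = 0.023279.
z = (+)0.060694/0.023279 = 2.607.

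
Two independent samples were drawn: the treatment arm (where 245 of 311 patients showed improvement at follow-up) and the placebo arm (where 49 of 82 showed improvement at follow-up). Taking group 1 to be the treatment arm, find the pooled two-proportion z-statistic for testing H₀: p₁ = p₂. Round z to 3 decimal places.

p̂₁ = 245/311 = 0.78778, p̂₂ = 49/82 = 0.59756.
Pooled p̂ = (245+49)/(311+82) = 294/393 = 0.74809.
Pooled SE = √[0.1884506·0.01541056] ≈ 0.053890.
z = (p̂₁ − p̂₂)/SE = (0.78778 − 0.59756)/0.053890 = 0.19022/0.053890 = 3.530.

z = 3.530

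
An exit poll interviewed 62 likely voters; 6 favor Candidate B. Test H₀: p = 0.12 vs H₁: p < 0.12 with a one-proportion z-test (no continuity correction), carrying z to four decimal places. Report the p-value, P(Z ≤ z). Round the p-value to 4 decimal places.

p-value = 0.2868

Sample proportion p̂ = 6/62 = 0.09677.
Null standard error: √(0.12·0.88/62) = √0.001703226 = 0.041270.
z = (p̂ − p₀)/SE = (6/62 − 0.12)/0.041270 ≈ -0.5628.
From the standard normal, P(Z ≤ z) = 0.2868.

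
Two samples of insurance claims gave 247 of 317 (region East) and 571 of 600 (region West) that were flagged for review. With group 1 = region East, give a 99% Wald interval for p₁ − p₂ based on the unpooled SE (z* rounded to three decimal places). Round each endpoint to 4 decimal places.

p̂₁ = 247/317 = 0.77918, p̂₂ = 571/600 = 0.95167; p̂₁ − p̂₂ = -0.17249.
Unpooled SE = √(p̂₁(1−p̂₁)/n₁ + p̂₂(1−p̂₂)/n₂) = √(0.000542772 + 0.000076662) = 0.024888.
z* = 2.576 at the 99% level. Margin of error = 0.06411.
So the interval runs from -0.2366 to -0.1084.

(-0.2366, -0.1084)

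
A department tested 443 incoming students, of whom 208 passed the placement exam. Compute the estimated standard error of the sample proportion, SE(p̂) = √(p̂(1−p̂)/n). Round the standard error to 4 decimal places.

SE = 0.0237

p̂ = 208/443 = 0.46953.
p̂(1−p̂) = 0.249072.
SE = √(0.249072/443) = √0.000562239 = 0.0237.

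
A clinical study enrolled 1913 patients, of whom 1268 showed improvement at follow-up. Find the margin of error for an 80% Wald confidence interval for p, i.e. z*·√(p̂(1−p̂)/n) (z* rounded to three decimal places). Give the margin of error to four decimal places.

p̂ = 1268/1913 = 0.66283.
SE = √(p̂(1−p̂)/n) = √(0.223485/1913) = 0.010809.
z* = 1.282 at the 80% level.
Margin of error = z*·SE = 1.282 × 0.010809 = 0.0139.

ME = 0.0139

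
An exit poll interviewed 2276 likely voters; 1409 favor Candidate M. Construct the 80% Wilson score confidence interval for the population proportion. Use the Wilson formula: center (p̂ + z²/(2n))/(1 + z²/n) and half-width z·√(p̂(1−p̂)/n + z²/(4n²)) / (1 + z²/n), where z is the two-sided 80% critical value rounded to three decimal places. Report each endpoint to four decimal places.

Here p̂ = 1409/2276 = 0.61907 and z = 1.282 (z² = 1.643524).
1 + z²/n = 1.000722.
Center = (0.61907 + 0.000361)/1.000722 = 0.61898.
Radicand: p̂(1−p̂)/n + z²/(4n²) = 0.000103613 + 0.000000079 = 0.000103692.
Half-width = z·√(radicand)/denom = 1.282·0.010183/1.000722 = 0.01305.
Interval: 0.61898 ± 0.01305 → (0.6059, 0.6320).

(0.6059, 0.6320)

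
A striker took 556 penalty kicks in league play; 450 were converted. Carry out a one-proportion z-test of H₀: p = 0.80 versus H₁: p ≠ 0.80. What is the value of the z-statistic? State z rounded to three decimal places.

With x = 450 successes in n = 556, p̂ = 0.80935.
SE₀ = √(0.80·0.20/556) = 0.016964.
z = (0.80935 − 0.80)/0.016964 = 0.00935/0.016964 = 0.551.

z = 0.551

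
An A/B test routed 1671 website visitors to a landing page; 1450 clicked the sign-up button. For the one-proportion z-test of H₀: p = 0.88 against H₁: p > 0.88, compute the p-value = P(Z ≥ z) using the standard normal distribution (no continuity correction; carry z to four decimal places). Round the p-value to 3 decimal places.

The sample proportion is 1450/1671 = 0.86774.
SE₀ = √(0.88·0.12/1671) = 0.007950.
Test statistic (full precision, shown to 4 dp): z = (1450/1671 − 0.88)/SE₀ ≈ -1.5417.
p-value = P(Z ≥ z) with z = -1.5417 → 0.938.

p-value = 0.938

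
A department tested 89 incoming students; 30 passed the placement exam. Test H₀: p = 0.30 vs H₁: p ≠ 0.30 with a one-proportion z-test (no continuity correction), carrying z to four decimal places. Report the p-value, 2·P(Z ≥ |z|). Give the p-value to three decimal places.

p-value = 0.445

p̂ = 30/89 = 0.33708.
Under H₀, SE = √(p₀(1−p₀)/n) = √(0.30·0.70/89) = √0.002359551 = 0.048575.
z = (p̂ − p₀)/SE = (30/89 − 0.30)/0.048575 ≈ 0.7633.
From the standard normal, 2·P(Z ≥ |z|) = 0.445.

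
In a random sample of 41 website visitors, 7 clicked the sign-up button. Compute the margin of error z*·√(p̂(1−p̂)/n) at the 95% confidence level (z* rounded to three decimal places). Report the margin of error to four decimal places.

ME = 0.1152

The sample proportion is 7/41 = 0.17073.
SE = √(p̂(1−p̂)/n) = √(0.141582/41) = 0.058764.
For 95% confidence, z* = 1.960.
Margin of error = z*·SE = 1.960 × 0.058764 = 0.1152.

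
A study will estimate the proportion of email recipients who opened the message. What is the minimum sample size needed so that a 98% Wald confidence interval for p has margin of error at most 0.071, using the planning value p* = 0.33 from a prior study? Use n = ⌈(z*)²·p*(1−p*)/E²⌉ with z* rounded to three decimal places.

n = 238

The 98% critical value is z* = 2.326.
p*(1−p*) = 0.2211.
(z*)²·p*(1−p*)/E² = 5.410276·0.2211/0.005041 = 237.297.
⌈237.297⌉ = 238.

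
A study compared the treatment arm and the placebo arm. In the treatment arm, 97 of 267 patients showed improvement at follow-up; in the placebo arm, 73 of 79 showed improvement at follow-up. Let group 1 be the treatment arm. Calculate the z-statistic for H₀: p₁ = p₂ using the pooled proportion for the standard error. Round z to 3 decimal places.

z = -8.758

Sample proportions: p̂₁ = 97/267 = 0.36330 and p̂₂ = 73/79 = 0.92405.
Pooling: p̂ = 170/346 = 0.49133.
Pooled SE = √[0.2499248·0.01640355] ≈ 0.064029.
z = -0.56075/0.064029 = -8.758.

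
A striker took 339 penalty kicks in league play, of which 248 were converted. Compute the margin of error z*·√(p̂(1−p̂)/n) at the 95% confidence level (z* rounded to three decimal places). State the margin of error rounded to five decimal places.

ME = 0.04717

The sample proportion is 248/339 = 0.73156.
Standard error of p̂: √(0.196378/339) = √0.000579287 = 0.024068.
z* = 1.960 at the 95% level.
So ME = 0.04717.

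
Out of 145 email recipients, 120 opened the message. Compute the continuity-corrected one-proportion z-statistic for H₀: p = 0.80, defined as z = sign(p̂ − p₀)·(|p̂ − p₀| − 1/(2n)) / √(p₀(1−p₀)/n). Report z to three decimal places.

With x = 120 successes in n = 145, p̂ = 0.82759. p̂ − p₀ = 0.027586.
1/(2n) = 0.003448.
Corrected numerator: |0.027586| − 0.003448 = 0.024138.
SE₀ = √(0.80·0.20/145) = 0.033218.
z = +0.024138/0.033218 = 0.727.

z = 0.727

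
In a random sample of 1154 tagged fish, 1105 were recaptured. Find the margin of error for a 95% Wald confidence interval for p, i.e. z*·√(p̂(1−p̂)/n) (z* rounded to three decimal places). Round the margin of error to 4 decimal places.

ME = 0.0116

The sample proportion is 1105/1154 = 0.95754.
SE = √(p̂(1−p̂)/n) = √(0.040658/1154) = 0.005936.
The 95% critical value is z* = 1.960.
Margin of error = z*·SE = 1.960 × 0.005936 = 0.0116.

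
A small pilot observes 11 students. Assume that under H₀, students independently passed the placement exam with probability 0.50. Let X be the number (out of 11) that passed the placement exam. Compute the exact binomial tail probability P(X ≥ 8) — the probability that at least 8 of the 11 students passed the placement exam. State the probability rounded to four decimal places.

X ~ Binomial(n=11, p=0.50).
P(X ≥ 8) = C(11,8)·0.50^8·0.50^3 + C(11,9)·0.50^9·0.50^2 + C(11,10)·0.50^10·0.50^1 + C(11,11)·0.50^11·0.50^0.
= 0.080566 + 0.026855 + 0.005371 + 0.000488 = 0.1133.

P = 0.1133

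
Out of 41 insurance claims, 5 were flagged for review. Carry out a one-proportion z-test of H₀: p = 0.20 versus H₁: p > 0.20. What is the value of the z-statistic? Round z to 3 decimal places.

Sample proportion p̂ = 5/41 = 0.12195.
SE₀ = √(0.20·0.80/41) = 0.062470.
Test statistic: z = -0.07805/0.062470 = -1.249.

z = -1.249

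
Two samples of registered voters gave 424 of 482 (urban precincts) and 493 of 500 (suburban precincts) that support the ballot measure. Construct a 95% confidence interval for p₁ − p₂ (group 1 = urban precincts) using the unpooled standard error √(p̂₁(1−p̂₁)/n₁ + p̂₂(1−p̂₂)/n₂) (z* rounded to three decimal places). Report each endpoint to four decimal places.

p̂₁ = 424/482 = 0.87967, p̂₂ = 493/500 = 0.98600; p̂₁ − p̂₂ = -0.10633.
SE = √(0.000219610 + 0.000027608) = √0.000247218 = 0.015723.
The 95% critical value is z* = 1.960. Margin = 1.960·0.015723 = 0.03082.
CI: -0.10633 ± 0.03082 = (-0.1371, -0.0755).

(-0.1371, -0.0755)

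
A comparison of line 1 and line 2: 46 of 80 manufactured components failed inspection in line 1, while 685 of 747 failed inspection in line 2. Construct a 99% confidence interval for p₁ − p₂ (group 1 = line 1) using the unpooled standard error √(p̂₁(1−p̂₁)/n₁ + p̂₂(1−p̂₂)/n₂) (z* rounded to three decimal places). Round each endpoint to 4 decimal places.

(-0.4867, -0.1973)

p̂₁ = 0.57500, p̂₂ = 0.91700, so the observed difference is -0.34200.
Unpooled SE = √(p̂₁(1−p̂₁)/n₁ + p̂₂(1−p̂₂)/n₂) = √(0.003054688 + 0.000101887) = 0.056183.
For 99% confidence, z* = 2.576. Margin = 2.576·0.056183 = 0.14473.
So the interval runs from -0.4867 to -0.1973.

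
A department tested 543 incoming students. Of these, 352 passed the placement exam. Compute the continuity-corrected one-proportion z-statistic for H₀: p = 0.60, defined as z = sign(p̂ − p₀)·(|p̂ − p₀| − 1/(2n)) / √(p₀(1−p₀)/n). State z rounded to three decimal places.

z = 2.251

With x = 352 successes in n = 543, p̂ = 0.64825. p̂ − p₀ = 0.048250.
Continuity correction 1/(2n) = 1/1086 = 0.000921.
Corrected numerator: |0.048250| − 0.000921 = 0.047329.
SE₀ = √(0.60·0.40/543) = 0.021024.
z = +0.047329/0.021024 = 2.251.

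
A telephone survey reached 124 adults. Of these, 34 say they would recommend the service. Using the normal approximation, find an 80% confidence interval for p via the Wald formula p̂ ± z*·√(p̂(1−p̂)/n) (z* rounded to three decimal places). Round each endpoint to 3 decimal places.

With x = 34 successes in n = 124, p̂ = 0.27419.
SE(p̂) = √(0.27419·0.72581/124) = 0.040062.
z* = 1.282 at the 80% level.
Margin = 1.282·0.040062 = 0.05136.
CI: 0.27419 ± 0.05136 = (0.223, 0.326).

(0.223, 0.326)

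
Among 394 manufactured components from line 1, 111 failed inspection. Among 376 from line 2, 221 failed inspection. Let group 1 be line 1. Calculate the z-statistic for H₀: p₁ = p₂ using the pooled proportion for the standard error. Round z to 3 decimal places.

Sample proportions: p̂₁ = 111/394 = 0.28173 and p̂₂ = 221/376 = 0.58777.
Pooled p̂ = (111+221)/(394+376) = 332/770 = 0.43117.
SE = √[p̂(1−p̂)(1/n₁+1/n₂)] = √[0.43117·0.56883·(1/394+1/376)] ≈ 0.035704.
z = -0.30604/0.035704 = -8.572.

z = -8.572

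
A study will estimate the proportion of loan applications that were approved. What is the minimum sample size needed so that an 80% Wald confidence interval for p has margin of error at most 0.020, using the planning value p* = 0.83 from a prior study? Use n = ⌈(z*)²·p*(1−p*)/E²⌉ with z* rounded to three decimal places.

n = 580

z* = 1.282 at the 80% level.
p*(1−p*) = 0.83·0.17 = 0.1411.
(z*)²·p*(1−p*)/E² = 1.643524·0.1411/0.000400 = 579.753.
Rounding up, n = 580.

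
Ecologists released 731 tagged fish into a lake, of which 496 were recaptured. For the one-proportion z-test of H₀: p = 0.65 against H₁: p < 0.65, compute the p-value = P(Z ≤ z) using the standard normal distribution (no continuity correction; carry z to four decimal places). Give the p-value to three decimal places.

p-value = 0.947

Sample proportion p̂ = 496/731 = 0.67852.
SE₀ = √(0.65·0.35/731) = 0.017641.
Test statistic (full precision, shown to 4 dp): z = (496/731 − 0.65)/SE₀ ≈ 1.6168.
From the standard normal, P(Z ≤ z) = 0.947.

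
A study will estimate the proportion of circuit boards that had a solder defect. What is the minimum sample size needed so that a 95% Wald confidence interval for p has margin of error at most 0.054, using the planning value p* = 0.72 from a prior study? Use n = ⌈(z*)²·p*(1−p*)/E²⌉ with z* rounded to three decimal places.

n = 266

For 95% confidence, z* = 1.960.
p*(1−p*) = 0.2016.
Required n before rounding: 3.841600 × 0.2016 / 0.054² = 265.592.
⌈265.592⌉ = 266.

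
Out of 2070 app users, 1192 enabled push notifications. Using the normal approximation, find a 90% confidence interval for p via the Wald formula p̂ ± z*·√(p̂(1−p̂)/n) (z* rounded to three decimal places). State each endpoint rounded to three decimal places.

(0.558, 0.594)

With x = 1192 successes in n = 2070, p̂ = 0.57585.
SE(p̂) = √(0.57585·0.42415/2070) = 0.010863.
The 90% critical value is z* = 1.645.
Margin of error: 1.645 × 0.010863 = 0.01787.
Interval: 0.57585 ± 0.01787 → (0.558, 0.594).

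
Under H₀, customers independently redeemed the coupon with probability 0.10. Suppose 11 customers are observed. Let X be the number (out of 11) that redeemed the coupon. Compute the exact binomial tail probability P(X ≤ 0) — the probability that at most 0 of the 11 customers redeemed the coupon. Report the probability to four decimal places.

P = 0.3138

X ~ Binomial(n=11, p=0.10).
P(X ≤ 0) = C(11,0)·0.10^0·0.90^11.
= 0.313811 = 0.3138.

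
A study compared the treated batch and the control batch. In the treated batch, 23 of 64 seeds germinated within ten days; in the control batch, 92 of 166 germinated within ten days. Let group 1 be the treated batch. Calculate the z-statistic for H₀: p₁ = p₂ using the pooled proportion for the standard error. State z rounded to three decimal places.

p̂₁ = 23/64 = 0.35938, p̂₂ = 92/166 = 0.55422.
Pooling: p̂ = 115/230 = 0.50000.
SE = √[p̂(1−p̂)(1/n₁+1/n₂)] = √[0.50000·0.50000·(1/64+1/166)] ≈ 0.073568.
z = -0.19484/0.073568 = -2.648.

z = -2.648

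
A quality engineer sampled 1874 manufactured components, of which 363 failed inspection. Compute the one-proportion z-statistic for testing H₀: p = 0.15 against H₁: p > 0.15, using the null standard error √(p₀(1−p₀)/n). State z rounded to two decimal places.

z = 5.30

p̂ = 363/1874 = 0.19370.
Under H₀, SE = √(p₀(1−p₀)/n) = √(0.15·0.85/1874) = √0.000068036 = 0.008248.
z = (0.19370 − 0.15)/0.008248 = 0.04370/0.008248 = 5.30.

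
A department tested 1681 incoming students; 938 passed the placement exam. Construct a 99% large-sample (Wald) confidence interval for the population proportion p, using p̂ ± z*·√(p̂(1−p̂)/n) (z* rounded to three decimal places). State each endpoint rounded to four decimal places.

(0.5268, 0.5892)

Sample proportion p̂ = 938/1681 = 0.55800.
SE(p̂) = √(0.55800·0.44200/1681) = 0.012113.
z* = 2.576 at the 99% level.
Margin of error: 2.576 × 0.012113 = 0.03120.
CI: 0.55800 ± 0.03120 = (0.5268, 0.5892).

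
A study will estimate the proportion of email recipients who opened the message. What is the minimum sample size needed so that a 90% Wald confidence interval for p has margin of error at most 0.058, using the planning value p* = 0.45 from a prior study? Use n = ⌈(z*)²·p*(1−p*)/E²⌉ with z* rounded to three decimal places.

n = 200

The 90% critical value is z* = 1.645.
p*(1−p*) = 0.45·0.55 = 0.2475.
Required n before rounding: 2.706025 × 0.2475 / 0.058² = 199.091.
Rounding up, n = 200.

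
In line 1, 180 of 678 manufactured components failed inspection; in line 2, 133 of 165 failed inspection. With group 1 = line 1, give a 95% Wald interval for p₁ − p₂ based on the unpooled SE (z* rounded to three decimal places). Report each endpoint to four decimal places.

(-0.6095, -0.4717)

p̂₁ = 0.26549, p̂₂ = 0.80606, so the observed difference is -0.54057.
SE = √(0.000287616 + 0.000947436) = √0.001235052 = 0.035143.
z* = 1.960 at the 95% level. Margin = 1.960·0.035143 = 0.06888.
CI: -0.54057 ± 0.06888 = (-0.6095, -0.4717).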